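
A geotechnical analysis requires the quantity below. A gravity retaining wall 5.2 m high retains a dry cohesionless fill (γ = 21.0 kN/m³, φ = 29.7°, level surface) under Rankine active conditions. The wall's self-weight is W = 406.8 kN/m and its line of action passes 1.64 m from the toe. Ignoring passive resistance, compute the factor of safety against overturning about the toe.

K_a = tan²(45° − 29.7°/2) = 0.3374.
P_a = ½K_aγH² = 0.5×0.3374×21.0×5.2² = 95.79 kN/m, acting at H/3 = 1.733 m above the base.
Overturning moment M_o = P_a × H/3 = 95.79 × 1.733 = 166.0.
Resisting moment M_r = W × 1.64 = 406.8 × 1.64 = 667.2.
FS_overturning = M_r/M_o = 667.2/166.0 = 4.018.

4.02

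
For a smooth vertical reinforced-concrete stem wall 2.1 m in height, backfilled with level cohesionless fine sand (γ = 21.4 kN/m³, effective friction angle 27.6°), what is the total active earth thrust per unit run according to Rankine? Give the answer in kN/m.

17.3 kN/m

K_a = tan²(45° − φ/2) = 0.3668.
P_a = ½ K_a γ H² = 0.5 × 0.3668 × 21.4 × 2.1² = 17.31 kN/m.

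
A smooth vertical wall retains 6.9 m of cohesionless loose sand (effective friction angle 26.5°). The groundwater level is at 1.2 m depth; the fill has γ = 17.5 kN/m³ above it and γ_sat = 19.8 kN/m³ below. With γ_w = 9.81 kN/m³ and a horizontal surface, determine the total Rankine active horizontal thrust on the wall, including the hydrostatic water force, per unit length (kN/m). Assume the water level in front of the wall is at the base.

272 kN/m

K_a = tan²(45° − φ/2) = 0.3829.
γ' = 19.8 − 9.81 = 9.990 kN/m³. Depth below WT = 5.7 m.
σ'_h at WT = K_a γ d_w = 8.042 kPa; at base = 8.042 + K_a γ' × 5.7 = 29.85 kPa.
P₁ (0–1.2 m) = ½×8.042×1.2 = 4.825. P₂ (1.2–6.9 m) = ½(8.042+29.85)×5.7 = 108.0.
P_w = ½ γ_w h₂² = 0.5×9.81×5.7² = 159.4. Total = 4.825+108.0+159.4 = 272.2 kN/m.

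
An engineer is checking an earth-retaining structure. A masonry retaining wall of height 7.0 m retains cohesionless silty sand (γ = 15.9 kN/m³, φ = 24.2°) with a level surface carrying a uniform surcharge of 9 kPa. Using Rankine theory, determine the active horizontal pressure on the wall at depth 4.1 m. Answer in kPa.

K_a = (1 − sin φ)/(1 + sin φ) = 0.4185.
σ_v = γz + q = 15.9 × 4.1 + 9 = 74.19 kPa.
σ_h = K_a σ_v = 0.4185 × 74.19 = 31.05 kPa.

31.0 kPa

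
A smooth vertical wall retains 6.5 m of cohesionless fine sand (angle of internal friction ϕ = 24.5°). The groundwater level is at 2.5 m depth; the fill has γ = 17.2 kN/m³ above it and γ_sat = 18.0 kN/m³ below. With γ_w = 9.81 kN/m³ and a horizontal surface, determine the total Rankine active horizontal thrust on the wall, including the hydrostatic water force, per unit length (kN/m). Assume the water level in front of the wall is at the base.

199 kN/m

K_a = tan²(45° − φ/2) = 0.4137.
γ' = 18.0 − 9.81 = 8.190 kN/m³. Depth below WT = 4.0 m.
σ'_h at WT = K_a γ d_w = 17.79 kPa; at base = 17.79 + K_a γ' × 4.0 = 31.34 kPa.
P₁ (0–2.5 m) = ½×17.79×2.5 = 22.24. P₂ (2.5–6.5 m) = ½(17.79+31.34)×4.0 = 98.27.
P_w = ½ γ_w h₂² = 0.5×9.81×4.0² = 78.48. Total = 22.24+98.27+78.48 = 199.0 kN/m.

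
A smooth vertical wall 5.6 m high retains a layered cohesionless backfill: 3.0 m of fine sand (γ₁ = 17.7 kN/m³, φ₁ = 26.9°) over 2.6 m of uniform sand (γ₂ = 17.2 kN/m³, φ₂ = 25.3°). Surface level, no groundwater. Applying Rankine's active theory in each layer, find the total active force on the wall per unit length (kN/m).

109 kN/m

K_a1 = tan²(45°−26.9°/2) = 0.3770; K_a2 = tan²(45°−25.3°/2) = 0.4012.
Layer 1: σ at base = K_a1 γ₁ h₁ = 20.02 kPa; P₁ = ½×20.02×3.0 = 30.03.
Layer 2: σ_v at top = γ₁h₁ = 53.10; σ_h top = K_a2×53.10 = 21.30; σ_h base = K_a2×(53.10+17.2×2.6) = 39.24.
P₂ = ½(21.30+39.24)×2.6 = 78.71. Total P_a = 30.03+78.71 = 108.7 kN/m.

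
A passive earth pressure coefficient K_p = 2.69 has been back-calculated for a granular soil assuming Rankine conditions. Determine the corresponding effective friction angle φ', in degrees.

K_p = (1+sin φ)/(1−sin φ) ⇒ sin φ = (K_p − 1)/(K_p + 1) = 0.4580.
φ = arcsin(0.4580) = 27.26°.

27.3°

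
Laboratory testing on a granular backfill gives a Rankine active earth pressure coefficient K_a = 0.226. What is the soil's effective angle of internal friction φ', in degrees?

K_a = tan²(45° − φ/2) ⇒ 45° − φ/2 = arctan(√0.226) = 25.43°.
φ = 2(45° − 25.43°) = 39.15°.

39.1°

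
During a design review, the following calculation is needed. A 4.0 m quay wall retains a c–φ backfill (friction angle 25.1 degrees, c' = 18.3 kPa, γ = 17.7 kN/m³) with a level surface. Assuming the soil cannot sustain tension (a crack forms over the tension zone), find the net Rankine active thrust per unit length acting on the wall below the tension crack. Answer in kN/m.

2.00 kN/m

K_a = 0.4043; √K_a = 0.6358.
Tension-crack depth z_c = 2c/(γ√K_a) = 2×18.3/(17.7×0.6358) = 3.252 m.
σ_a at base = K_a γ H − 2c√K_a = 0.4043×17.7×4.0 − 2×18.3×0.6358 = 5.352 kPa.
P_a = ½ × 5.352 × (H − z_c) = 0.5×5.352×0.7480 = 2.002 kN/m.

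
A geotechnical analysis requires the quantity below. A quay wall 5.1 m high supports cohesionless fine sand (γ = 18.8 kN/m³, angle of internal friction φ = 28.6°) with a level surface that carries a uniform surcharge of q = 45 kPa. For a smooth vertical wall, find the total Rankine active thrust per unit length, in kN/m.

K_a = tan²(45° − φ/2) = 0.3525.
Soil triangle: ½ K_a γ H² = 0.5×0.3525×18.8×5.1² = 86.20 kN/m.
Surcharge rectangle: K_a q H = 0.3525×45×5.1 = 80.91 kN/m.
Total = 86.20 + 80.91 = 167.1 kN/m.

167 kN/m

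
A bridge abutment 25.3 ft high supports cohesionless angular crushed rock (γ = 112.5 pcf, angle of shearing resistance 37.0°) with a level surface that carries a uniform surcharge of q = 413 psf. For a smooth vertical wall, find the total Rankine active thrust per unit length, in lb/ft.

11500 lb/ft

K_a = tan²(45° − φ/2) = 0.2486.
Soil triangle: ½ K_a γ H² = 0.5×0.2486×112.5×25.3² = 8950 lb/ft.
Surcharge rectangle: K_a q H = 0.2486×413×25.3 = 2597 lb/ft.
Total = 8950 + 2597 = 11550 lb/ft.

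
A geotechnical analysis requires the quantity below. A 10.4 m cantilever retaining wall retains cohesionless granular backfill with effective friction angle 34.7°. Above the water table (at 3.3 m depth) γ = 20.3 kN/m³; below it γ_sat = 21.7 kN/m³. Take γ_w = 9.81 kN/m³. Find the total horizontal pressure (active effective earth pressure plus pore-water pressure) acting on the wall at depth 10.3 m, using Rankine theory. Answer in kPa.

110 kPa

K_a = (1 − sin φ)/(1 + sin φ) = 0.2745.
γ' = 21.7 − 9.81 = 11.89 kN/m³.
Effective vertical stress at 10.3 m: σ'_v = 20.3×3.3 + 11.89×7.00 = 150.2 kPa.
σ'_h = K_a σ'_v = 0.2745 × 150.2 = 41.23 kPa; u = γ_w × 7.00 = 68.67 kPa.
Total σ_h = 41.23 + 68.67 = 109.9 kPa.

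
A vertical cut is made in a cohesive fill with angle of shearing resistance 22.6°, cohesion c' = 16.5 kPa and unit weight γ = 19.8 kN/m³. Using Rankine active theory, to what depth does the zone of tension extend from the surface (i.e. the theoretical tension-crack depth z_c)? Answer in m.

K_a = tan²(45° − 22.6°/2) = 0.4448; √K_a = 0.6669.
The active pressure is zero where K_a γ z = 2c√K_a, so z_c = 2c/(γ√K_a) = 2×16.5/(19.8×0.6669) = 2.499 m.

2.50 m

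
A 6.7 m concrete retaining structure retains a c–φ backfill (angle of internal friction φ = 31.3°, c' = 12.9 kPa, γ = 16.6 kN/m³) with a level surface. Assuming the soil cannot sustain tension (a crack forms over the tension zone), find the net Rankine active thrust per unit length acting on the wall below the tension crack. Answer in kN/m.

40.7 kN/m

K_a = 0.3162; √K_a = 0.5623.
Tension-crack depth z_c = 2c/(γ√K_a) = 2×12.9/(16.6×0.5623) = 2.764 m.
σ_a at base = K_a γ H − 2c√K_a = 0.3162×16.6×6.7 − 2×12.9×0.5623 = 20.66 kPa.
P_a = ½ × 20.66 × (H − z_c) = 0.5×20.66×3.936 = 40.66 kN/m.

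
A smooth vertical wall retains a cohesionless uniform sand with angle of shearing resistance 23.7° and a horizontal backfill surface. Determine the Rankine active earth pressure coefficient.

0.427

K_a = (1 − sin φ)/(1 + sin φ) = (1 − sin 23.7°)/(1 + sin 23.7°) = 0.4266.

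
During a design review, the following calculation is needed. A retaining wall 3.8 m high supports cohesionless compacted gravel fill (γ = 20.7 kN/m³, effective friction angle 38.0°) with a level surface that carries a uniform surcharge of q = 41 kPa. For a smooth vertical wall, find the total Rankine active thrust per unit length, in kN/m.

K_a = tan²(45° − φ/2) = 0.2379.
Soil triangle: ½ K_a γ H² = 0.5×0.2379×20.7×3.8² = 35.55 kN/m.
Surcharge rectangle: K_a q H = 0.2379×41×3.8 = 37.06 kN/m.
Total = 35.55 + 37.06 = 72.61 kN/m.

72.6 kN/m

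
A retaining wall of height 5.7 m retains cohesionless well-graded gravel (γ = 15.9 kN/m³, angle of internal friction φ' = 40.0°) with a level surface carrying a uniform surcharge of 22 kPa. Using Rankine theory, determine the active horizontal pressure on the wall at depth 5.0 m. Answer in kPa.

K_a = (1 − sin φ)/(1 + sin φ) = 0.2174.
σ_v = γz + q = 15.9 × 5.0 + 22 = 101.5 kPa.
σ_h = K_a σ_v = 0.2174 × 101.5 = 22.07 kPa.

22.1 kPa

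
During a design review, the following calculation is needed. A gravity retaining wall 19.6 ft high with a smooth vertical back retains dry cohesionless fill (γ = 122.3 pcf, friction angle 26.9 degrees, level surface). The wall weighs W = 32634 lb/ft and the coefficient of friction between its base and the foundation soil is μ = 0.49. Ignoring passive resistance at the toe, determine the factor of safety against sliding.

K_a = tan²(45° − 26.9°/2) = 0.3770.
P_a = ½K_aγH² = 0.5×0.3770×122.3×19.6² = 8856 lb/ft, acting at H/3 = 6.533 ft above the base.
FS_sliding = μW / P_a = 0.49×32634 / 8856 = 1.806.

1.81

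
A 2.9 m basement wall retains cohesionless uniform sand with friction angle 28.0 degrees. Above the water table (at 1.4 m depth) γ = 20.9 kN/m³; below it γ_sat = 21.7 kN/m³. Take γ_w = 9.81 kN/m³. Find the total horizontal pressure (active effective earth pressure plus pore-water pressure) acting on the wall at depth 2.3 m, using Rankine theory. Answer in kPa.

K_a = (1 − sin φ)/(1 + sin φ) = 0.3610.
γ' = 21.7 − 9.81 = 11.89 kN/m³.
Effective vertical stress at 2.3 m: σ'_v = 20.9×1.4 + 11.89×0.900 = 39.96 kPa.
σ'_h = K_a σ'_v = 0.3610 × 39.96 = 14.43 kPa; u = γ_w × 0.900 = 8.829 kPa.
Total σ_h = 14.43 + 8.829 = 23.26 kPa.

23.3 kPa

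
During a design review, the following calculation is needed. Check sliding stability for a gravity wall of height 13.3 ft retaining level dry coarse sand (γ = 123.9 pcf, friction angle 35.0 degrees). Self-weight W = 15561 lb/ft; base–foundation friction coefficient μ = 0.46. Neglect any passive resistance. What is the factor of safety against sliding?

K_a = tan²(45° − 35.0°/2) = 0.2710.
P_a = ½K_aγH² = 0.5×0.2710×123.9×13.3² = 2970 lb/ft, acting at H/3 = 4.433 ft above the base.
FS_sliding = μW / P_a = 0.46×15561 / 2970 = 2.410.

2.41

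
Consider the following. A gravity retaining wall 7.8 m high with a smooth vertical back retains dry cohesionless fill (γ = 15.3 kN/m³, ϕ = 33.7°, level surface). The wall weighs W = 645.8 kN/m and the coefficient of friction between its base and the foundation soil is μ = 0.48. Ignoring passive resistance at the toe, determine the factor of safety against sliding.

2.33

K_a = tan²(45° − 33.7°/2) = 0.2863.
P_a = ½K_aγH² = 0.5×0.2863×15.3×7.8² = 133.3 kN/m, acting at H/3 = 2.600 m above the base.
FS_sliding = μW / P_a = 0.48×645.8 / 133.3 = 2.326.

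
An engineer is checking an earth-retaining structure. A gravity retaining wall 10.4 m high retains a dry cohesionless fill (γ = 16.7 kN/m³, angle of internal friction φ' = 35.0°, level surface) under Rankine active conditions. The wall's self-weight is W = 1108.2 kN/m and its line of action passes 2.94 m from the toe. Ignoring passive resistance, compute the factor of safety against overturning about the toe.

K_a = tan²(45° − 35.0°/2) = 0.2710.
P_a = ½K_aγH² = 0.5×0.2710×16.7×10.4² = 244.7 kN/m, acting at H/3 = 3.467 m above the base.
Overturning moment M_o = P_a × H/3 = 244.7 × 3.467 = 848.4.
Resisting moment M_r = W × 2.94 = 1108.2 × 2.94 = 3258.
FS_overturning = M_r/M_o = 3258/848.4 = 3.840.

3.84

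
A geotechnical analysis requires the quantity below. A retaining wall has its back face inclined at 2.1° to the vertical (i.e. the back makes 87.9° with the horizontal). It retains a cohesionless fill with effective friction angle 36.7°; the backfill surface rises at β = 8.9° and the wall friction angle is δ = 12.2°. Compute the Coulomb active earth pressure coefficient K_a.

K_a = sin²(α+φ) / [sin²α · sin(α−δ) · (1 + √{sin(φ+δ)sin(φ−β) / (sin(α−δ)sin(α+β))})²].
With α = 87.9°, φ = 36.7°, δ = 12.2°, β = 8.9°: K_a = 0.2720.

0.272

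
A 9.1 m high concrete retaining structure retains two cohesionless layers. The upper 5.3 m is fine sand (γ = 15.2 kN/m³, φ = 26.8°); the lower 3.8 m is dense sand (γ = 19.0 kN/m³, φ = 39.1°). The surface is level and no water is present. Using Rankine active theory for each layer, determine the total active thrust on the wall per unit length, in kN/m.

K_a1 = tan²(45°−26.8°/2) = 0.3785; K_a2 = tan²(45°−39.1°/2) = 0.2265.
Layer 1: σ at base = K_a1 γ₁ h₁ = 30.49 kPa; P₁ = ½×30.49×5.3 = 80.80.
Layer 2: σ_v at top = γ₁h₁ = 80.56; σ_h top = K_a2×80.56 = 18.25; σ_h base = K_a2×(80.56+19.0×3.8) = 34.60.
P₂ = ½(18.25+34.60)×3.8 = 100.4. Total P_a = 80.80+100.4 = 181.2 kN/m.

181 kN/m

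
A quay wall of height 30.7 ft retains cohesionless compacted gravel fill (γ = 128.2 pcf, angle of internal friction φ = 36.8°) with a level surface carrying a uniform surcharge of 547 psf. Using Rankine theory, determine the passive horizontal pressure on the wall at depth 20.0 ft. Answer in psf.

12400 psf

K_p = (1 + sin φ)/(1 − sin φ) = 3.988.
σ_v = γz + q = 128.2 × 20.0 + 547 = 3111 psf.
σ_h = K_p σ_v = 3.988 × 3111 = 12410 psf.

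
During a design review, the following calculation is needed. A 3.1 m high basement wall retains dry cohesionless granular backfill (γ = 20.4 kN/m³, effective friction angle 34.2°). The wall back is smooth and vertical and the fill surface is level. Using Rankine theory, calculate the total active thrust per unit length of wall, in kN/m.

K_a = tan²(45° − φ/2) = 0.2803.
P_a = ½ K_a γ H² = 0.5 × 0.2803 × 20.4 × 3.1² = 27.48 kN/m.

27.5 kN/m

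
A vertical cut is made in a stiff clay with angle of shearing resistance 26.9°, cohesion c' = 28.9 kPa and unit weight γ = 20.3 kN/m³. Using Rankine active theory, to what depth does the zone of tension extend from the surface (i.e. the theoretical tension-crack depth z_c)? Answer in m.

4.64 m

K_a = tan²(45° − 26.9°/2) = 0.3770; √K_a = 0.6140.
The active pressure is zero where K_a γ z = 2c√K_a, so z_c = 2c/(γ√K_a) = 2×28.9/(20.3×0.6140) = 4.637 m.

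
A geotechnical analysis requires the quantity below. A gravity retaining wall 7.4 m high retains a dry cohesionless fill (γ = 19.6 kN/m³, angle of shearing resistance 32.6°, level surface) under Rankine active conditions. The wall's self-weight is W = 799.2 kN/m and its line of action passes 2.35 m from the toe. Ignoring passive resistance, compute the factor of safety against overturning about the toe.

K_a = tan²(45° − 32.6°/2) = 0.2997.
P_a = ½K_aγH² = 0.5×0.2997×19.6×7.4² = 160.9 kN/m, acting at H/3 = 2.467 m above the base.
Overturning moment M_o = P_a × H/3 = 160.9 × 2.467 = 396.8.
Resisting moment M_r = W × 2.35 = 799.2 × 2.35 = 1878.
FS_overturning = M_r/M_o = 1878/396.8 = 4.733.

4.73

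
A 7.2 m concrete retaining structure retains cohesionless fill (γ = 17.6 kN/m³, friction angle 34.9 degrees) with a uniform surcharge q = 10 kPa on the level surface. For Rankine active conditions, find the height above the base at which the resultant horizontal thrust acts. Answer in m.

2.56 m

K_a = 0.2721.
Triangular part P₁ = ½K_aγH² = 124.2 at H/3 = 2.400 m; rectangular part P₂ = K_a q H = 19.59 at H/2 = 3.600 m.
ȳ = (P₁·2.400 + P₂·3.600)/(P₁+P₂) = 2.564 m.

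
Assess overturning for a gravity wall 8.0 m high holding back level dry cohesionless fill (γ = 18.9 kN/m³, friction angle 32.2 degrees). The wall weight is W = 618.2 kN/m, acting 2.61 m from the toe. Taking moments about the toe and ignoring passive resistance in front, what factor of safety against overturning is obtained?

K_a = tan²(45° − 32.2°/2) = 0.3047.
P_a = ½K_aγH² = 0.5×0.3047×18.9×8.0² = 184.3 kN/m, acting at H/3 = 2.667 m above the base.
Overturning moment M_o = P_a × H/3 = 184.3 × 2.667 = 491.5.
Resisting moment M_r = W × 2.61 = 618.2 × 2.61 = 1614.
FS_overturning = M_r/M_o = 1614/491.5 = 3.283.

3.28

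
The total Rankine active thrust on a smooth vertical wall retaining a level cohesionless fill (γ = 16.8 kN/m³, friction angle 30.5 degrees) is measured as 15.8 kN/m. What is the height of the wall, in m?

K_a = 0.3267. P_a = ½ K_a γ H² ⇒ H = √(2P_a/(K_a γ)).
H = √(2×15.8/(0.3267×16.8)) = 2.400 m.

2.40 m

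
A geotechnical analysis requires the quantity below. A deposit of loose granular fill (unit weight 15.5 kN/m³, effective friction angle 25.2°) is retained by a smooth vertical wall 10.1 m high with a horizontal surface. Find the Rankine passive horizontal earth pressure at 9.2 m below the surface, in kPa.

354 kPa

K_p = (1 + sin φ)/(1 − sin φ) = 2.483.
σ_h = K_p γ z = 2.483 × 15.5 × 9.2 = 354.1 kPa.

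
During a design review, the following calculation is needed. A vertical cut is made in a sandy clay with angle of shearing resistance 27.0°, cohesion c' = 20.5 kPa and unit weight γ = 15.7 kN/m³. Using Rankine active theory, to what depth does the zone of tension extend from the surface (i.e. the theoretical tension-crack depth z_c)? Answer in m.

K_a = tan²(45° − 27.0°/2) = 0.3755; √K_a = 0.6128.
The active pressure is zero where K_a γ z = 2c√K_a, so z_c = 2c/(γ√K_a) = 2×20.5/(15.7×0.6128) = 4.262 m.

4.26 m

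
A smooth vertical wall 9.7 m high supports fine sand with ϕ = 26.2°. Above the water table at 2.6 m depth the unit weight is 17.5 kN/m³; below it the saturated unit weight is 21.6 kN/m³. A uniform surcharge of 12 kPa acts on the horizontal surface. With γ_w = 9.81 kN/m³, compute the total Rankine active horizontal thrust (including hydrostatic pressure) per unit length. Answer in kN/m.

556 kN/m

K_a = tan²(45° − φ/2) = 0.3874.
γ' = 21.6 − 9.81 = 11.79 kN/m³. h₂ = H − d_w = 7.1 m.
σ'_h: at surface K_a·q = 4.649; at WT K_a(q+γd_w) = 22.28; at base K_a(q+γd_w+γ'h₂) = 54.71 kPa.
P₁ = ½(4.649+22.28)×2.6 = 35.01; P₂ = ½(22.28+54.71)×7.1 = 273.3; P_w = ½γ_w h₂² = 247.3.
Total = 35.01+273.3+247.3 = 555.6 kN/m.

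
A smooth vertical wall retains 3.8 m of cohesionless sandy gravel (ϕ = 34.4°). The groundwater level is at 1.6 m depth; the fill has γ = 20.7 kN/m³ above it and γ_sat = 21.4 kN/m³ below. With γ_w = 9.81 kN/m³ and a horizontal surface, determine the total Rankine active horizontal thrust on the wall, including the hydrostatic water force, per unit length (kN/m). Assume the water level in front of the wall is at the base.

59.2 kN/m

K_a = tan²(45° − φ/2) = 0.2780.
γ' = 21.4 − 9.81 = 11.59 kN/m³. Depth below WT = 2.2 m.
σ'_h at WT = K_a γ d_w = 9.207 kPa; at base = 9.207 + K_a γ' × 2.2 = 16.29 kPa.
P₁ (0–1.6 m) = ½×9.207×1.6 = 7.365. P₂ (1.6–3.8 m) = ½(9.207+16.29)×2.2 = 28.05.
P_w = ½ γ_w h₂² = 0.5×9.81×2.2² = 23.74. Total = 7.365+28.05+23.74 = 59.16 kN/m.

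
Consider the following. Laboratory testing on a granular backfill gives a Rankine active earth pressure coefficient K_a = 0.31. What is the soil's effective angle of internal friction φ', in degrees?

K_a = tan²(45° − φ/2) ⇒ 45° − φ/2 = arctan(√0.31) = 29.11°.
φ = 2(45° − 29.11°) = 31.78°.

31.8°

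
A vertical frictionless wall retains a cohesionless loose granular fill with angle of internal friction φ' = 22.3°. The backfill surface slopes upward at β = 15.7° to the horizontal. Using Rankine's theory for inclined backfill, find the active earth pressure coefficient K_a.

K_a = cos β · (cos β − √(cos²β − cos²φ)) / (cos β + √(cos²β − cos²φ)).
cos β = 0.9627, cos φ = 0.9252, √(cos²β − cos²φ) = 0.2660.
K_a = 0.9627 × (0.9627 − 0.2660)/(0.9627 + 0.2660) = 0.5458.

0.546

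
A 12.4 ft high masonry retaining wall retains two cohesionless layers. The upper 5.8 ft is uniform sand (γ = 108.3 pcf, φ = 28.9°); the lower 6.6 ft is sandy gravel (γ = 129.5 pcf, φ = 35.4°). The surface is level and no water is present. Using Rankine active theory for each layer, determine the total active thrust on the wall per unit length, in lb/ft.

2490 lb/ft

K_a1 = tan²(45°−28.9°/2) = 0.3484; K_a2 = tan²(45°−35.4°/2) = 0.2664.
Layer 1: σ at base = K_a1 γ₁ h₁ = 218.8 psf; P₁ = ½×218.8×5.8 = 634.6.
Layer 2: σ_v at top = γ₁h₁ = 628.1; σ_h top = K_a2×628.1 = 167.3; σ_h base = K_a2×(628.1+129.5×6.6) = 395.0.
P₂ = ½(167.3+395.0)×6.6 = 1856. Total P_a = 634.6+1856 = 2490 lb/ft.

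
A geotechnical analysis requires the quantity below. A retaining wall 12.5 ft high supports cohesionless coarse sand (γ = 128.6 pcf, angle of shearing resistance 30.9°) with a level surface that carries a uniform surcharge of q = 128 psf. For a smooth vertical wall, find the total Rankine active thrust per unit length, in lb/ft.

3740 lb/ft

K_a = tan²(45° − φ/2) = 0.3214.
Soil triangle: ½ K_a γ H² = 0.5×0.3214×128.6×12.5² = 3229 lb/ft.
Surcharge rectangle: K_a q H = 0.3214×128×12.5 = 514.2 lb/ft.
Total = 3229 + 514.2 = 3743 lb/ft.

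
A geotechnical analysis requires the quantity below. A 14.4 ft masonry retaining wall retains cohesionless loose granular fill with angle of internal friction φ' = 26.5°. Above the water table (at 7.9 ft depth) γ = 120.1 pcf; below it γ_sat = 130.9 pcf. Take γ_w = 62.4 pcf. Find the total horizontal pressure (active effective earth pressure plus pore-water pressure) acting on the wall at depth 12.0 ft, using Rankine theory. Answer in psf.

727 psf

K_a = (1 − sin φ)/(1 + sin φ) = 0.3829.
γ' = 130.9 − 62.4 = 68.50 pcf.
Effective vertical stress at 12.0 ft: σ'_v = 120.1×7.9 + 68.50×4.10 = 1230 psf.
σ'_h = K_a σ'_v = 0.3829 × 1230 = 470.9 psf; u = γ_w × 4.10 = 255.8 psf.
Total σ_h = 470.9 + 255.8 = 726.7 psf.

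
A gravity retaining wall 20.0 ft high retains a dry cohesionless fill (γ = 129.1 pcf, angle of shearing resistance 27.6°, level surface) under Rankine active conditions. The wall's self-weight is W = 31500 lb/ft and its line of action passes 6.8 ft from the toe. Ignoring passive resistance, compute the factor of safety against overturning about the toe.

K_a = tan²(45° − 27.6°/2) = 0.3668.
P_a = ½K_aγH² = 0.5×0.3668×129.1×20.0² = 9470 lb/ft, acting at H/3 = 6.667 ft above the base.
Overturning moment M_o = P_a × H/3 = 9470 × 6.667 = 63130.
Resisting moment M_r = W × 6.8 = 31500 × 6.8 = 214200.
FS_overturning = M_r/M_o = 214200/63130 = 3.393.

3.39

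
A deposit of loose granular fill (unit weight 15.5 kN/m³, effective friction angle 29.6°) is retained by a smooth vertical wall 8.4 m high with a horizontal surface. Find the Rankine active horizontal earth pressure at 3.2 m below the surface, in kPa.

K_a = (1 − sin φ)/(1 + sin φ) = 0.3387.
σ_h = K_a γ z = 0.3387 × 15.5 × 3.2 = 16.80 kPa.

16.8 kPa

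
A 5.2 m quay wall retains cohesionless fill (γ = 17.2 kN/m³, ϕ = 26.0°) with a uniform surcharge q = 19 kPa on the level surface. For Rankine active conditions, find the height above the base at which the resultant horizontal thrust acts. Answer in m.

K_a = 0.3905.
Triangular part P₁ = ½K_aγH² = 90.80 at H/3 = 1.733 m; rectangular part P₂ = K_a q H = 38.58 at H/2 = 2.600 m.
ȳ = (P₁·1.733 + P₂·2.600)/(P₁+P₂) = 1.992 m.

1.99 m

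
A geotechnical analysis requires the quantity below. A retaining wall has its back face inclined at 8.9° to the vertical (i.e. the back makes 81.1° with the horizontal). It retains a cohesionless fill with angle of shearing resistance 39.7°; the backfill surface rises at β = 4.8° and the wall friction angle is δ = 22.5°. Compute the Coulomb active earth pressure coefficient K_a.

0.282

K_a = sin²(α+φ) / [sin²α · sin(α−δ) · (1 + √{sin(φ+δ)sin(φ−β) / (sin(α−δ)sin(α+β))})²].
With α = 81.1°, φ = 39.7°, δ = 22.5°, β = 4.8°: K_a = 0.2824.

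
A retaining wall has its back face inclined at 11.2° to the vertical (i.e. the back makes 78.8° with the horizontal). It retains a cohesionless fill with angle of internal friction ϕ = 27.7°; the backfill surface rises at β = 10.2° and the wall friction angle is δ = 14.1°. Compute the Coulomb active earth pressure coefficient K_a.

0.488

K_a = sin²(α+φ) / [sin²α · sin(α−δ) · (1 + √{sin(φ+δ)sin(φ−β) / (sin(α−δ)sin(α+β))})²].
With α = 78.8°, φ = 27.7°, δ = 14.1°, β = 10.2°: K_a = 0.4884.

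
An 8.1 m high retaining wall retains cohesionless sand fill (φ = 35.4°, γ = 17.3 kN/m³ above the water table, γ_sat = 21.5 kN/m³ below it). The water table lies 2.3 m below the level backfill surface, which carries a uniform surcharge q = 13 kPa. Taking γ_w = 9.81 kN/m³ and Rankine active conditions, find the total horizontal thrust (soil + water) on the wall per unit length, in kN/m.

K_a = tan²(45° − φ/2) = 0.2664.
γ' = 21.5 − 9.81 = 11.69 kN/m³. h₂ = H − d_w = 5.8 m.
σ'_h: at surface K_a·q = 3.463; at WT K_a(q+γd_w) = 14.06; at base K_a(q+γd_w+γ'h₂) = 32.13 kPa.
P₁ = ½(3.463+14.06)×2.3 = 20.16; P₂ = ½(14.06+32.13)×5.8 = 133.9; P_w = ½γ_w h₂² = 165.0.
Total = 20.16+133.9+165.0 = 319.1 kN/m.

319 kN/m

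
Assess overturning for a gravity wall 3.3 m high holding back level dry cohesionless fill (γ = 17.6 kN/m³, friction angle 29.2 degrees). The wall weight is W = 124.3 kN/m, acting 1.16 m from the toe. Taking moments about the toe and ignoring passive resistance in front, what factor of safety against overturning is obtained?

K_a = tan²(45° − 29.2°/2) = 0.3442.
P_a = ½K_aγH² = 0.5×0.3442×17.6×3.3² = 32.99 kN/m, acting at H/3 = 1.100 m above the base.
Overturning moment M_o = P_a × H/3 = 32.99 × 1.100 = 36.29.
Resisting moment M_r = W × 1.16 = 124.3 × 1.16 = 144.2.
FS_overturning = M_r/M_o = 144.2/36.29 = 3.974.

3.97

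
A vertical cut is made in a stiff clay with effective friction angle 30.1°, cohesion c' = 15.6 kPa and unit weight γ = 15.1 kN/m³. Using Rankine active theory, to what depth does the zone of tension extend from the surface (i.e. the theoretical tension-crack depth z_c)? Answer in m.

3.59 m

K_a = tan²(45° − 30.1°/2) = 0.3320; √K_a = 0.5762.
The active pressure is zero where K_a γ z = 2c√K_a, so z_c = 2c/(γ√K_a) = 2×15.6/(15.1×0.5762) = 3.586 m.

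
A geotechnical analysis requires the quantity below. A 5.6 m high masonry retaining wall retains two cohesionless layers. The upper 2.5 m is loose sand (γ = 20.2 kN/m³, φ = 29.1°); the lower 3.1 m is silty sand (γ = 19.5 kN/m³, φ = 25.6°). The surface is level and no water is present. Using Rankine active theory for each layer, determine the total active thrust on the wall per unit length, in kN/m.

K_a1 = tan²(45°−29.1°/2) = 0.3456; K_a2 = tan²(45°−25.6°/2) = 0.3966.
Layer 1: σ at base = K_a1 γ₁ h₁ = 17.45 kPa; P₁ = ½×17.45×2.5 = 21.82.
Layer 2: σ_v at top = γ₁h₁ = 50.50; σ_h top = K_a2×50.50 = 20.03; σ_h base = K_a2×(50.50+19.5×3.1) = 44.00.
P₂ = ½(20.03+44.00)×3.1 = 99.24. Total P_a = 21.82+99.24 = 121.1 kN/m.

121 kN/m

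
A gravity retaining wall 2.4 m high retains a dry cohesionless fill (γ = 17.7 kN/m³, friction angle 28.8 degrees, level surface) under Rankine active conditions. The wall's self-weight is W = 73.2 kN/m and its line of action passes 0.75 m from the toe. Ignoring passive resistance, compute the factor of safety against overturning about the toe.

K_a = tan²(45° − 28.8°/2) = 0.3498.
P_a = ½K_aγH² = 0.5×0.3498×17.7×2.4² = 17.83 kN/m, acting at H/3 = 0.8000 m above the base.
Overturning moment M_o = P_a × H/3 = 17.83 × 0.8000 = 14.26.
Resisting moment M_r = W × 0.75 = 73.2 × 0.75 = 54.90.
FS_overturning = M_r/M_o = 54.90/14.26 = 3.849.

3.85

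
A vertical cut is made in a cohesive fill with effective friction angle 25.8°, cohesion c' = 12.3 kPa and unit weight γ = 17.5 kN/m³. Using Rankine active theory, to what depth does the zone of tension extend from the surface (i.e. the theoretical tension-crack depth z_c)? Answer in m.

2.24 m

K_a = tan²(45° − 25.8°/2) = 0.3935; √K_a = 0.6273.
The active pressure is zero where K_a γ z = 2c√K_a, so z_c = 2c/(γ√K_a) = 2×12.3/(17.5×0.6273) = 2.241 m.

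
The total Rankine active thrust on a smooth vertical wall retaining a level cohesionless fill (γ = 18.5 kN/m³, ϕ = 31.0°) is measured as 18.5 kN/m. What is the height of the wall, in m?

2.50 m

K_a = 0.3201. P_a = ½ K_a γ H² ⇒ H = √(2P_a/(K_a γ)).
H = √(2×18.5/(0.3201×18.5)) = 2.500 m.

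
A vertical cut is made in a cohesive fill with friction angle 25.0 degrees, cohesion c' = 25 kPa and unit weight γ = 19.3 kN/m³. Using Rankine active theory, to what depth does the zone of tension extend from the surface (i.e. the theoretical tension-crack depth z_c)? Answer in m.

K_a = tan²(45° − 25.0°/2) = 0.4059; √K_a = 0.6371.
The active pressure is zero where K_a γ z = 2c√K_a, so z_c = 2c/(γ√K_a) = 2×25/(19.3×0.6371) = 4.067 m.

4.07 m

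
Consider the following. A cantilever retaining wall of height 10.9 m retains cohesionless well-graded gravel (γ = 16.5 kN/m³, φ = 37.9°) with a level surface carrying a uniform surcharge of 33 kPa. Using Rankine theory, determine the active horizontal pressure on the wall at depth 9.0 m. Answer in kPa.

K_a = (1 − sin φ)/(1 + sin φ) = 0.2389.
σ_v = γz + q = 16.5 × 9.0 + 33 = 181.5 kPa.
σ_h = K_a σ_v = 0.2389 × 181.5 = 43.37 kPa.

43.4 kPa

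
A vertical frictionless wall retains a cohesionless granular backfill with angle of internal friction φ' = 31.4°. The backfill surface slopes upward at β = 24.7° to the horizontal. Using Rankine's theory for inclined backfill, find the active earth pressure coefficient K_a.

K_a = cos β · (cos β − √(cos²β − cos²φ)) / (cos β + √(cos²β − cos²φ)).
cos β = 0.9085, cos φ = 0.8536, √(cos²β − cos²φ) = 0.3112.
K_a = 0.9085 × (0.9085 − 0.3112)/(0.9085 + 0.3112) = 0.4449.

0.445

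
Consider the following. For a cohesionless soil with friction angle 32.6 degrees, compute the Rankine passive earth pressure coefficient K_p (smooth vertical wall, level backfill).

K_p = (1 + sin φ)/(1 − sin φ) = tan²(45° + 32.6°/2) = 3.336.

3.34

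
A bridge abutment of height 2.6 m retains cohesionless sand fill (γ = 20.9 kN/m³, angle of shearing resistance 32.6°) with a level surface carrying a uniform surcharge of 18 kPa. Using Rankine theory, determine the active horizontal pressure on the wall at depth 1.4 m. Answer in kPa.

14.2 kPa

K_a = (1 − sin φ)/(1 + sin φ) = 0.2997.
σ_v = γz + q = 20.9 × 1.4 + 18 = 47.26 kPa.
σ_h = K_a σ_v = 0.2997 × 47.26 = 14.17 kPa.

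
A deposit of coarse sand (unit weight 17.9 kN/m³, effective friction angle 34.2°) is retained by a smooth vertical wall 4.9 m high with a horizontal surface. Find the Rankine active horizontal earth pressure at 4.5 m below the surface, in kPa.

22.6 kPa

K_a = (1 − sin φ)/(1 + sin φ) = 0.2803.
σ_h = K_a γ z = 0.2803 × 17.9 × 4.5 = 22.58 kPa.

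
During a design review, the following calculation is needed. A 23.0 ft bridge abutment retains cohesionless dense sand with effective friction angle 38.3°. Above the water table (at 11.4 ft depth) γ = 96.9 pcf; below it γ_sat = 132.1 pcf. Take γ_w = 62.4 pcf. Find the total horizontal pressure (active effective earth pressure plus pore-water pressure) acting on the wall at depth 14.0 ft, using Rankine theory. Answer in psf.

K_a = (1 − sin φ)/(1 + sin φ) = 0.2347.
γ' = 132.1 − 62.4 = 69.70 pcf.
Effective vertical stress at 14.0 ft: σ'_v = 96.9×11.4 + 69.70×2.60 = 1286 psf.
σ'_h = K_a σ'_v = 0.2347 × 1286 = 301.8 psf; u = γ_w × 2.60 = 162.2 psf.
Total σ_h = 301.8 + 162.2 = 464.1 psf.

464 psf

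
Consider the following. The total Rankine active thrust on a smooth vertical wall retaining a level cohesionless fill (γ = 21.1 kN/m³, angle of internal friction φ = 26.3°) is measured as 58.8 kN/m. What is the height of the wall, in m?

K_a = 0.3859. P_a = ½ K_a γ H² ⇒ H = √(2P_a/(K_a γ)).
H = √(2×58.8/(0.3859×21.1)) = 3.800 m.

3.80 m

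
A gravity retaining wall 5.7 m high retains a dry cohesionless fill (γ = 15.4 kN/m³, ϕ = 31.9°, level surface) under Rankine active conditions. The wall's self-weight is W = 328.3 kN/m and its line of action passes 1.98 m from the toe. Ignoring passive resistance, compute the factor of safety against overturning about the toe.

4.43

K_a = tan²(45° − 31.9°/2) = 0.3085.
P_a = ½K_aγH² = 0.5×0.3085×15.4×5.7² = 77.18 kN/m, acting at H/3 = 1.900 m above the base.
Overturning moment M_o = P_a × H/3 = 77.18 × 1.900 = 146.7.
Resisting moment M_r = W × 1.98 = 328.3 × 1.98 = 650.0.
FS_overturning = M_r/M_o = 650.0/146.7 = 4.433.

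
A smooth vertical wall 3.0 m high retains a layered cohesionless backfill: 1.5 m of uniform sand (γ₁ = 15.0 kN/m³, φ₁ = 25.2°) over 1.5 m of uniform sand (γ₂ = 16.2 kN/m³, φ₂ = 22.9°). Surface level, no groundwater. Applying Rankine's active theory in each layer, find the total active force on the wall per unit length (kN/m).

29.7 kN/m

K_a1 = tan²(45°−25.2°/2) = 0.4027; K_a2 = tan²(45°−22.9°/2) = 0.4398.
Layer 1: σ at base = K_a1 γ₁ h₁ = 9.062 kPa; P₁ = ½×9.062×1.5 = 6.796.
Layer 2: σ_v at top = γ₁h₁ = 22.50; σ_h top = K_a2×22.50 = 9.895; σ_h base = K_a2×(22.50+16.2×1.5) = 20.58.
P₂ = ½(9.895+20.58)×1.5 = 22.86. Total P_a = 6.796+22.86 = 29.65 kN/m.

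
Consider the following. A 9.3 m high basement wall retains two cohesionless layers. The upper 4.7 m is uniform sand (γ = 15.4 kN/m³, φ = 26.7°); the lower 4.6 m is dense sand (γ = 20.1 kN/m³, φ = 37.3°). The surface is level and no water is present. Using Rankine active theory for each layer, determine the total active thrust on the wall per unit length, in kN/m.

K_a1 = tan²(45°−26.7°/2) = 0.3800; K_a2 = tan²(45°−37.3°/2) = 0.2453.
Layer 1: σ at base = K_a1 γ₁ h₁ = 27.50 kPa; P₁ = ½×27.50×4.7 = 64.63.
Layer 2: σ_v at top = γ₁h₁ = 72.38; σ_h top = K_a2×72.38 = 17.76; σ_h base = K_a2×(72.38+20.1×4.6) = 40.44.
P₂ = ½(17.76+40.44)×4.6 = 133.9. Total P_a = 64.63+133.9 = 198.5 kN/m.

198 kN/m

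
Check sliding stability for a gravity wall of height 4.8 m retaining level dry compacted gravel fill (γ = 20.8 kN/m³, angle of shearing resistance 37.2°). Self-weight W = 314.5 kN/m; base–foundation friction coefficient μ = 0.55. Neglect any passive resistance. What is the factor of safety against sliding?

2.93

K_a = tan²(45° − 37.2°/2) = 0.2464.
P_a = ½K_aγH² = 0.5×0.2464×20.8×4.8² = 59.05 kN/m, acting at H/3 = 1.600 m above the base.
FS_sliding = μW / P_a = 0.55×314.5 / 59.05 = 2.930.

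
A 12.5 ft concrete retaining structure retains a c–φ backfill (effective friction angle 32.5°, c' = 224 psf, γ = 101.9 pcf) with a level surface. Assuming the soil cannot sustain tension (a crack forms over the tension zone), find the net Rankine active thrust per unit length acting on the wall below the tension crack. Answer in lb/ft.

309 lb/ft

K_a = 0.3010; √K_a = 0.5486.
Tension-crack depth z_c = 2c/(γ√K_a) = 2×224/(101.9×0.5486) = 8.014 ft.
σ_a at base = K_a γ H − 2c√K_a = 0.3010×101.9×12.5 − 2×224×0.5486 = 137.6 psf.
P_a = ½ × 137.6 × (H − z_c) = 0.5×137.6×4.486 = 308.6 lb/ft.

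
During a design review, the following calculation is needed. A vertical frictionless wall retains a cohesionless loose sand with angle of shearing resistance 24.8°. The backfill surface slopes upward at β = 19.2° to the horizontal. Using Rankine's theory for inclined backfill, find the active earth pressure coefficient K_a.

K_a = cos β · (cos β − √(cos²β − cos²φ)) / (cos β + √(cos²β − cos²φ)).
cos β = 0.9444, cos φ = 0.9078, √(cos²β − cos²φ) = 0.2604.
K_a = 0.9444 × (0.9444 − 0.2604)/(0.9444 + 0.2604) = 0.5362.

0.536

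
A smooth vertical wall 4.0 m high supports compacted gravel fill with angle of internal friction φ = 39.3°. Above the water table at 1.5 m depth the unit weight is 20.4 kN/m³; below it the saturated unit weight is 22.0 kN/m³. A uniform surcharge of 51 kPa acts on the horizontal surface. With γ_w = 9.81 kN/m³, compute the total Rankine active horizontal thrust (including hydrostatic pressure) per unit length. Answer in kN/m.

107 kN/m

K_a = tan²(45° − φ/2) = 0.2245.
γ' = 22.0 − 9.81 = 12.19 kN/m³. h₂ = H − d_w = 2.5 m.
σ'_h: at surface K_a·q = 11.45; at WT K_a(q+γd_w) = 18.32; at base K_a(q+γd_w+γ'h₂) = 25.16 kPa.
P₁ = ½(11.45+18.32)×1.5 = 22.32; P₂ = ½(18.32+25.16)×2.5 = 54.34; P_w = ½γ_w h₂² = 30.66.
Total = 22.32+54.34+30.66 = 107.3 kN/m.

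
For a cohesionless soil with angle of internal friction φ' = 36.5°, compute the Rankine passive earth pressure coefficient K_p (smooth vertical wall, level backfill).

K_p = (1 + sin φ)/(1 − sin φ) = tan²(45° + 36.5°/2) = 3.936.

3.94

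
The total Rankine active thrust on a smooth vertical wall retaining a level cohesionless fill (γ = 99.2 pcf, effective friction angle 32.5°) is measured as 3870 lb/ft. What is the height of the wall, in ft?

K_a = 0.3010. P_a = ½ K_a γ H² ⇒ H = √(2P_a/(K_a γ)).
H = √(2×3870/(0.3010×99.2)) = 16.10 ft.

16.1 ft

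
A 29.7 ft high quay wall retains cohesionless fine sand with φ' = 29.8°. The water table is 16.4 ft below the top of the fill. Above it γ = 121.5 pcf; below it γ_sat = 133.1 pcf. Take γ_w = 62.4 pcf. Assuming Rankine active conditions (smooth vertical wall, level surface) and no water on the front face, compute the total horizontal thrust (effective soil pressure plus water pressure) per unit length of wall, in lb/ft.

K_a = tan²(45° − φ/2) = 0.3360.
γ' = 133.1 − 62.4 = 70.70 pcf. Depth below WT = 13.3 ft.
σ'_h at WT = K_a γ d_w = 669.6 psf; at base = 669.6 + K_a γ' × 13.3 = 985.5 psf.
P₁ (0–16.4 ft) = ½×669.6×16.4 = 5490. P₂ (16.4–29.7 ft) = ½(669.6+985.5)×13.3 = 11010.
P_w = ½ γ_w h₂² = 0.5×62.4×13.3² = 5519. Total = 5490+11010+5519 = 22020 lb/ft.

22000 lb/ft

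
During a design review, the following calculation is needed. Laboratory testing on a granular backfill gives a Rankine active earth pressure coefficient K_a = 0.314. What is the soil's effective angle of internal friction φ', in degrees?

31.5°

K_a = tan²(45° − φ/2) ⇒ 45° − φ/2 = arctan(√0.314) = 29.26°.
φ = 2(45° − 29.26°) = 31.47°.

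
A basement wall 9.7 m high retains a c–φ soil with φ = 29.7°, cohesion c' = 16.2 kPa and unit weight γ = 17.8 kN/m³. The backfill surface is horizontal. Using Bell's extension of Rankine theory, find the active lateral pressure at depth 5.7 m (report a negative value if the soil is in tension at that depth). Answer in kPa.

15.4 kPa

K_a = (1 − sin φ)/(1 + sin φ) = 0.3374.
σ_a = K_a γ z − 2c√K_a = 0.3374×17.8×5.7 − 2×16.2×0.5808 = 15.41 kPa.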